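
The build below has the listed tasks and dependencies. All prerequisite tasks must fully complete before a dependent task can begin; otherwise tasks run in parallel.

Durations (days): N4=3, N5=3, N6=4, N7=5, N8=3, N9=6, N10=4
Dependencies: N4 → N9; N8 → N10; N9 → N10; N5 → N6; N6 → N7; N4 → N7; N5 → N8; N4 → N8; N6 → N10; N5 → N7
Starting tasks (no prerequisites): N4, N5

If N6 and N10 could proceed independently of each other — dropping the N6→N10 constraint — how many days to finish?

Original critical path: N4→N9→N10 = 3+6+4 = 13 ⇒ 13 days.
Dropping N6→N10 doesn't change N10's earliest start (9); another predecessor still binds.
After: N4→N9→N10 = 3+6+4 = 13 → 13 days.

13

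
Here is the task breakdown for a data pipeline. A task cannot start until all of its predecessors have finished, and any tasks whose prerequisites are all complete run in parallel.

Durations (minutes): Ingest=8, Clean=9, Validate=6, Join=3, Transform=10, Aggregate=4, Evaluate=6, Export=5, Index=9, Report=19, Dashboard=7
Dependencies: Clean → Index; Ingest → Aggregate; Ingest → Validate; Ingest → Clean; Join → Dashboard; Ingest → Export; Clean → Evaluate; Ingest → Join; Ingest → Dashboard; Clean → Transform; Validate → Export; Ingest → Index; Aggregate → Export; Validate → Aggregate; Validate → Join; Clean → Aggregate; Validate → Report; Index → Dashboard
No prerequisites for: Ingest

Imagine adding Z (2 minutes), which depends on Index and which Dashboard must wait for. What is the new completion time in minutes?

Originally the data pipeline takes 33 minutes.
With Z inserted, Dashboard now waits for max(Ingest, Join, Index, Z).
New critical path: Ingest→Clean→Index→Z→Dashboard = 8+9+9+2+7 = 35 ⇒ 35 minutes.

35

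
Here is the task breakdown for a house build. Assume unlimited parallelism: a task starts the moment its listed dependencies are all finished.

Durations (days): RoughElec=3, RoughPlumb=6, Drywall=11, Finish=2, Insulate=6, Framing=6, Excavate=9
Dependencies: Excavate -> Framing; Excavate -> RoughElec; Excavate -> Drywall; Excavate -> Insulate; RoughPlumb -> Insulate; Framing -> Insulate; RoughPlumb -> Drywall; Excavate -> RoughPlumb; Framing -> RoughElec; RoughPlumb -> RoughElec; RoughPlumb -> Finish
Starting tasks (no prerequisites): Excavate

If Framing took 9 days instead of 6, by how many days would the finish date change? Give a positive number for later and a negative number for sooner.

0

Baseline: Excavate→RoughPlumb→Drywall = 9+6+11 = 26 → 26 days.
Framing is off the critical path — its longest chain is 21 days, giving 5 of slack.
No other chain overtakes it, so the finish is 26 days.
Change in finish: 26 − 26 = +0 days.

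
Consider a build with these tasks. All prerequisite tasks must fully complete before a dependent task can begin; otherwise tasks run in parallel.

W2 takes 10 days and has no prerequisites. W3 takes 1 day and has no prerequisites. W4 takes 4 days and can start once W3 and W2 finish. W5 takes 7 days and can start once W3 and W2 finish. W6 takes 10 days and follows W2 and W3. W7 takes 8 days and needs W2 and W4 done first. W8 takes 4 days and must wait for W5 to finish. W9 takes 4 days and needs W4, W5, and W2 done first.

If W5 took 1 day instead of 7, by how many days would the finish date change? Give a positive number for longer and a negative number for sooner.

The binding path is W2→W4→W7 = 10+4+8 = 22; finish at 22 days.
W5 has 1 day of float (longest path through it is 21).
No other chain overtakes it, so the finish is 22 days.
Change in finish: 22 − 22 = +0 days.

0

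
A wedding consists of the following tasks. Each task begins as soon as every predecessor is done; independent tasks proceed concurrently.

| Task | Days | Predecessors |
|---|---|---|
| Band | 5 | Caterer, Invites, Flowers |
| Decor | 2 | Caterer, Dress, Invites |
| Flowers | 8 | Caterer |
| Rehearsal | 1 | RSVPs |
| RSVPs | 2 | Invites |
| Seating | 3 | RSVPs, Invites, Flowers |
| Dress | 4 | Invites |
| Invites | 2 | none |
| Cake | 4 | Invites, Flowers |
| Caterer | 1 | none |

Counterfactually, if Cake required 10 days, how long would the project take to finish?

Critical path before the change: Caterer→Flowers→Band = 1+8+5 = 14 giving 14 days.
Cake is off the critical path — its longest chain is 13 days, giving 1 of slack.
Now Caterer→Flowers→Cake = 1+8+10 = 19 is longest, so the finish becomes 19 days.

19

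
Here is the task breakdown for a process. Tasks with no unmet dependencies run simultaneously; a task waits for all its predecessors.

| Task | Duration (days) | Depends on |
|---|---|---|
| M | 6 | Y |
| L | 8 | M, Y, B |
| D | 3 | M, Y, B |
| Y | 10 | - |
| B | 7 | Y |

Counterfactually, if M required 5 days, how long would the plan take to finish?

25

Baseline: Y→B→L = 10+7+8 = 25 → 25 days.
M is off the critical path — its longest chain is 24 days, giving 1 of slack.
The critical path is still Y→B→L; finish is now 25 days.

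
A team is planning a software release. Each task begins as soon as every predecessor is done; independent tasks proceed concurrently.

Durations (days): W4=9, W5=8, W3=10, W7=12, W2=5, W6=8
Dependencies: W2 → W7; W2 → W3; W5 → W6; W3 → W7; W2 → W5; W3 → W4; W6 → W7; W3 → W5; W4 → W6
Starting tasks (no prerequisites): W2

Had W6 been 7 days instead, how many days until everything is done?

The binding path is W2→W3→W4→W6→W7 = 5+10+9+8+12 = 44; finish at 44 days.
Since W6 is critical, the -1 change carries straight to that chain (now 43 days).
That remains the longest chain; total 43 days.

43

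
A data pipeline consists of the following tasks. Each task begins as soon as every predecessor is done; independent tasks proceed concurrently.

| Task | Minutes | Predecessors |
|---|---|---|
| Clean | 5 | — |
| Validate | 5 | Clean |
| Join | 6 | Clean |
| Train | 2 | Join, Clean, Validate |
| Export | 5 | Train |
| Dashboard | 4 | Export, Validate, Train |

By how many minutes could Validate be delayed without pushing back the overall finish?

Critical path: Clean→Join→Train→Export→Dashboard = 5+6+2+5+4 = 22, so the finish is 22 minutes.
Validate finishes as early as 10 and must finish by 11.
So Validate can slip 11 − 10 = 1 minute.

1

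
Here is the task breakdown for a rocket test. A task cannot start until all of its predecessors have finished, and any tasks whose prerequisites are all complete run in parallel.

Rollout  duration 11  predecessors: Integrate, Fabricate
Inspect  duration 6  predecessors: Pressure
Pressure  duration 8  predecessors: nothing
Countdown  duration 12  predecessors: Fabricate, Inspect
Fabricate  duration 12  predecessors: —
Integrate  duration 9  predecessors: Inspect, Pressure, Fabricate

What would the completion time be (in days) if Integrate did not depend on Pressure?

Before: longest chain Pressure→Inspect→Integrate→Rollout = 8+6+9+11 = 34, finish 34.
Dropping Pressure→Integrate doesn't change Integrate's earliest start (14); another predecessor still binds.
The longest chain is now Pressure→Inspect→Integrate→Rollout = 8+6+9+11 = 34, so the rocket test takes 34 days.

34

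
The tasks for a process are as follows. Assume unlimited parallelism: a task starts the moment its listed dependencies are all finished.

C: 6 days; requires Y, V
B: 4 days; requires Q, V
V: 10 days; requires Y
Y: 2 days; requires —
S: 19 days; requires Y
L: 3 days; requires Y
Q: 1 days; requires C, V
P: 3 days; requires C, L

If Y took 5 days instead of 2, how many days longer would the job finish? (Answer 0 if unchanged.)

3

Baseline: Y→V→C→Q→B = 2+10+6+1+4 = 23 → 23 days.
Since Y is critical, the +3 change carries straight to that chain (now 26 days).
The critical path is still Y→V→C→Q→B; finish is now 26 days.
Change in finish: 26 − 23 = +3 days.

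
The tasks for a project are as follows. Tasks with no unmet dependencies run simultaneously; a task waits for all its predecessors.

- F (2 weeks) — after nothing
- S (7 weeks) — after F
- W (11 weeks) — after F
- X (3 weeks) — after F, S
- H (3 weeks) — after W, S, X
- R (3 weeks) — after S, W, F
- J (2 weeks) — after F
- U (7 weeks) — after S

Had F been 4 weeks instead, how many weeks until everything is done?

Baseline: F→S→U = 2+7+7 = 16 → 16 weeks.
Since F is critical, the +2 change carries straight to that chain (now 18 weeks).
That remains the longest chain; total 18 weeks.

18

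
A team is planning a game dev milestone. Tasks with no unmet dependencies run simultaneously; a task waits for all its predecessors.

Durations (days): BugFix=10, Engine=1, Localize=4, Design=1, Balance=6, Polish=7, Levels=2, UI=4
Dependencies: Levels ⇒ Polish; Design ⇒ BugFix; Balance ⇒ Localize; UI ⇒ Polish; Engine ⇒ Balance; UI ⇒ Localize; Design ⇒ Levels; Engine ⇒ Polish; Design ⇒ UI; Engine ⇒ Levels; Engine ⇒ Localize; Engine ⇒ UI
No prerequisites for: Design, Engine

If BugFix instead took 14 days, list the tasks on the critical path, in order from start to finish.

Baseline: Design→UI→Polish = 1+4+7 = 12 → 12 days.
The longest path through BugFix is only 11 days, so BugFix has float 1.
Now Design→BugFix = 1+14 = 15 is longest, so the finish becomes 15 days.

Design, BugFix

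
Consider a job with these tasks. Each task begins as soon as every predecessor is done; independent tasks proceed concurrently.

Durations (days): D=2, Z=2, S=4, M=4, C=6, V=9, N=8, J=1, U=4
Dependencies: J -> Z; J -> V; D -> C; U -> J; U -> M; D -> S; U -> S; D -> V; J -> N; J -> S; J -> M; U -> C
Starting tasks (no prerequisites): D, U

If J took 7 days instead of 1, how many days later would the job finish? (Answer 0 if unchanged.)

6

Critical path before the change: U→J→V = 4+1+9 = 14 giving 14 days.
Since J is critical, the +6 change carries straight to that chain (now 20 days).
That remains the longest chain; total 20 days.
Change in finish: 20 − 14 = +6 days.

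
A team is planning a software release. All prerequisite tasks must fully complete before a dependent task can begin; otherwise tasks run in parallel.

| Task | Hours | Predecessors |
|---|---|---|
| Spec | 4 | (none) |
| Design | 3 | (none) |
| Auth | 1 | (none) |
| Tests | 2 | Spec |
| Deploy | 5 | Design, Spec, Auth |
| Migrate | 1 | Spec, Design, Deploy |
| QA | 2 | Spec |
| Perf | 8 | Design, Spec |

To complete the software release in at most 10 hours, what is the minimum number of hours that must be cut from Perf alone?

Current finish: 12 hours; target: 10.
Perf is on every critical path, so each hour cut from Perf cuts the finish by one (this holds down to a finish of 10).
Need 12 − 10 = 2 hours off Perf → Perf becomes 6 hours, finish becomes 10.

2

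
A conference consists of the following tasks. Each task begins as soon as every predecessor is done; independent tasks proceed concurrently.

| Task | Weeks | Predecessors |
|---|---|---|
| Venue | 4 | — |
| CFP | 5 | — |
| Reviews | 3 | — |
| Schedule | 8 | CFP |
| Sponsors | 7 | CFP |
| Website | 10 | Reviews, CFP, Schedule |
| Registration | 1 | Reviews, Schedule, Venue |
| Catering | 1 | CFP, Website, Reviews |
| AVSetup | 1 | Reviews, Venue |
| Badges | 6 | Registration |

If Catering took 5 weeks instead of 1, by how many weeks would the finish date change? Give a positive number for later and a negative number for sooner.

4

Critical path before the change: CFP→Schedule→Website→Catering = 5+8+10+1 = 24 giving 24 weeks.
Catering is on the critical path; changing it to 5 makes that path 28 weeks.
The critical path is still CFP→Schedule→Website→Catering; finish is now 28 weeks.
Change in finish: 28 − 24 = +4 weeks.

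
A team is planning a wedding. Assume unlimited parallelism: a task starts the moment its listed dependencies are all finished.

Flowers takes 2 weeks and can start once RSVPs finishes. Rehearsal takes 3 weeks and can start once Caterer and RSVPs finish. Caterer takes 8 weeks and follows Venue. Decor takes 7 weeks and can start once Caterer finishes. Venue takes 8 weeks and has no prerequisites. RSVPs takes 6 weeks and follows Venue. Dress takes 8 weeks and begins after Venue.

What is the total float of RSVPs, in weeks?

6

The longest chain is Venue→Caterer→Decor = 8+8+7 = 23; overall finish 23 weeks.
The longest chain containing RSVPs totals 17 weeks.
So RSVPs can slip 20 − 14 = 6 weeks.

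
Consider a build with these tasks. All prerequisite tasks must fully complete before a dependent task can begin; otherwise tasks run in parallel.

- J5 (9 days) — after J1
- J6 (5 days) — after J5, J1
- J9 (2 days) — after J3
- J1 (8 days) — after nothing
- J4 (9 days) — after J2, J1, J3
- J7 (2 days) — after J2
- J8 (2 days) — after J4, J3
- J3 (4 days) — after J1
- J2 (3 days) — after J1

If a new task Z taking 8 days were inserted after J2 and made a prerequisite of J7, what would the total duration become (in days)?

Originally the schedule takes 23 days.
With Z inserted, J7 now waits for max(J2, Z).
New critical path: J1→J3→J4→J8 = 8+4+9+2 = 23 ⇒ 23 days.

23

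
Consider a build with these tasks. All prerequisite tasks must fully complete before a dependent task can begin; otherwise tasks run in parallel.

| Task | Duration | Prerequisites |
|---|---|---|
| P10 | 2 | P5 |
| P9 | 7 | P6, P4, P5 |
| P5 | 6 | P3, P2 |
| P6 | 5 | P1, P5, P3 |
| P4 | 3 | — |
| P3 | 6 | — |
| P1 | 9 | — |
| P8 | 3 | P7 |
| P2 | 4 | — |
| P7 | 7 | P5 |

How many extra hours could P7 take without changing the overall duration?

2

Critical path: P3→P5→P6→P9 = 6+6+5+7 = 24, so the finish is 24 hours.
The longest chain containing P7 totals 22 hours.
Slack of P7 = 14 − 12 = 2 hours.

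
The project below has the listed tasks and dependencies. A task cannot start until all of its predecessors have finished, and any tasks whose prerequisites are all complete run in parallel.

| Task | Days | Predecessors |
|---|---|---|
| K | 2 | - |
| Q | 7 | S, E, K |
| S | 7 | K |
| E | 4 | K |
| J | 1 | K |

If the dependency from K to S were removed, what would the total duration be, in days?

Before: longest chain K→S→Q = 2+7+7 = 16, finish 16.
Without K→S, S's earliest start moves from 2 to 0.
After: S→Q = 7+7 = 14 → 14 days.

14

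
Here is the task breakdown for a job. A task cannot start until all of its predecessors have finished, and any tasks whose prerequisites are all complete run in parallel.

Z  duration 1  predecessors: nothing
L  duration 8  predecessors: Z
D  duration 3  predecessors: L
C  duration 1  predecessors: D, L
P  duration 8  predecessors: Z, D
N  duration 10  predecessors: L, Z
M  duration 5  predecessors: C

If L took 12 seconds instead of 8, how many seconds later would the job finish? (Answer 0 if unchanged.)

4

Actual critical path: Z→L→D→P = 1+8+3+8 = 20 ⇒ 20 seconds.
Since L is critical, the +4 change carries straight to that chain (now 24 seconds).
The critical path is still Z→L→D→P; finish is now 24 seconds.
Change in finish: 24 − 20 = +4 seconds.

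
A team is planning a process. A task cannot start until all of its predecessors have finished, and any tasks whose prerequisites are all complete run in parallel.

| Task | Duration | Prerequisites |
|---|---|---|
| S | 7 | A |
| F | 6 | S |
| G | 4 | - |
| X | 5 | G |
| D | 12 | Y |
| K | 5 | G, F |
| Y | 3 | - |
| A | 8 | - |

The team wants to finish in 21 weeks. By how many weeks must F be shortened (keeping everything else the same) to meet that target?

Current finish: 26 weeks; target: 21.
F is on every critical path, so each week cut from F cuts the finish by one (this holds down to a finish of 21).
Need 26 − 21 = 5 weeks off F → F becomes 1 week, finish becomes 21.

5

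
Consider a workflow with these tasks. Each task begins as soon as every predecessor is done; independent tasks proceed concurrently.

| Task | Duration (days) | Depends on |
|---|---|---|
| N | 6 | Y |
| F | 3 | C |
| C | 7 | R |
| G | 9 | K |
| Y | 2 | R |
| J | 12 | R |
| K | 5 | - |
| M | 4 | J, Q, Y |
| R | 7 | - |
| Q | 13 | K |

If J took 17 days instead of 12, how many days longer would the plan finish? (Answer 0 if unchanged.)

5

Critical path before the change: R→J→M = 7+12+4 = 23 giving 23 days.
J lies on that path, so at 17 days the path becomes 28 days.
The critical path is still R→J→M; finish is now 28 days.
Change in finish: 28 − 23 = +5 days.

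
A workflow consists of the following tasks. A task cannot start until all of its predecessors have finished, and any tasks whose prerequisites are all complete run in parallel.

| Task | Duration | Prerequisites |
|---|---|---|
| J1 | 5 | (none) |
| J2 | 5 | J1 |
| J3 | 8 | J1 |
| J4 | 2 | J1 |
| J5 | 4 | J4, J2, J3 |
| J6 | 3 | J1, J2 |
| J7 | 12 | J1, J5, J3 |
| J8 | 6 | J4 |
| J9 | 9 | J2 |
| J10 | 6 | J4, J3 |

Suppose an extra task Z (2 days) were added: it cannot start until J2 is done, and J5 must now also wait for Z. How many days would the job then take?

Originally the job takes 29 days.
With Z inserted, J5 now waits for max(J4, J2, J3, Z).
New critical path: J1→J3→J5→J7 = 5+8+4+12 = 29 ⇒ 29 days.

29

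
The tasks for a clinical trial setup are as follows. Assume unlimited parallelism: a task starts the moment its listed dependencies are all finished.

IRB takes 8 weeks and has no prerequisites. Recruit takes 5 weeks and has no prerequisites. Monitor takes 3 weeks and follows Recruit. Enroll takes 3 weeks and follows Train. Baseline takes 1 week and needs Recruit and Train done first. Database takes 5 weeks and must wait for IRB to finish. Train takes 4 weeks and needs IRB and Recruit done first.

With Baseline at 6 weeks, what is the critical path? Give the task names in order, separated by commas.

Baseline: IRB→Train→Enroll = 8+4+3 = 15 → 15 weeks.
Baseline is off the critical path — its longest chain is 13 weeks, giving 2 of slack.
New critical path: IRB→Train→Baseline = 8+4+6 = 18 ⇒ 18 weeks.

IRB, Train, Baseline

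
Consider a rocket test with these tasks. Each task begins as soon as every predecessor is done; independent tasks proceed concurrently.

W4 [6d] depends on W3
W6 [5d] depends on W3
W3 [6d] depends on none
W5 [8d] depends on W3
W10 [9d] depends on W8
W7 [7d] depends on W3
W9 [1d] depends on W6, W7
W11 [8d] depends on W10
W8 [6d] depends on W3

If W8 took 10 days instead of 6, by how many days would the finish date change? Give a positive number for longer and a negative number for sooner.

4

As given, the longest chain is W3→W8→W10→W11 = 6+6+9+8 = 29, so the finish is 29 days.
Since W8 is critical, the +4 change carries straight to that chain (now 33 days).
The critical path is still W3→W8→W10→W11; finish is now 33 days.
Change in finish: 33 − 29 = +4 days.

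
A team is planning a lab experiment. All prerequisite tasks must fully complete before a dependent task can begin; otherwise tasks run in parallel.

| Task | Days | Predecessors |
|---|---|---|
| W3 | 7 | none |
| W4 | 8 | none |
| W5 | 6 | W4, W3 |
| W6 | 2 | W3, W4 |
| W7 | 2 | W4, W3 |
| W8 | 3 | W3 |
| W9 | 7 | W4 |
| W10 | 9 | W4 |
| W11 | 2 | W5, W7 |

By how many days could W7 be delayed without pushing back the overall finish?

5

Critical path: W4→W10 = 8+9 = 17, so the finish is 17 days.
The longest chain containing W7 totals 12 days.
So W7 can slip 15 − 10 = 5 days.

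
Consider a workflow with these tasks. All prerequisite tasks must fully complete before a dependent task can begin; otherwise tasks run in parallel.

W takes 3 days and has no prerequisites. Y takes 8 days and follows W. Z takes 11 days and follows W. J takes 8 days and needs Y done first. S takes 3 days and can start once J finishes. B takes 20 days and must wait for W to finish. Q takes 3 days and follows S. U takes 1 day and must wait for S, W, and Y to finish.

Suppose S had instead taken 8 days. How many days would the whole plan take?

Baseline: W→Y→J→S→Q = 3+8+8+3+3 = 25 → 25 days.
S lies on that path, so at 8 days the path becomes 30 days.
That remains the longest chain; total 30 days.

30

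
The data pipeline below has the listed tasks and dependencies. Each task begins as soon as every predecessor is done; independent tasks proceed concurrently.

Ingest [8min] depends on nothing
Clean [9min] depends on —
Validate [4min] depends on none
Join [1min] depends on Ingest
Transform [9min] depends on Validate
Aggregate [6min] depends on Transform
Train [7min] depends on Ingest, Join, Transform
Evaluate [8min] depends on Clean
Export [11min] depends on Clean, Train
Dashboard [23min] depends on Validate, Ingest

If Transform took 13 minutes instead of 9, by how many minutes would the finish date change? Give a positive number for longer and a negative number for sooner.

The binding path is Validate→Transform→Train→Export = 4+9+7+11 = 31; finish at 31 minutes.
Since Transform is critical, the +4 change carries straight to that chain (now 35 minutes).
No other chain overtakes it, so the finish is 35 minutes.
Change in finish: 35 − 31 = +4 minutes.

4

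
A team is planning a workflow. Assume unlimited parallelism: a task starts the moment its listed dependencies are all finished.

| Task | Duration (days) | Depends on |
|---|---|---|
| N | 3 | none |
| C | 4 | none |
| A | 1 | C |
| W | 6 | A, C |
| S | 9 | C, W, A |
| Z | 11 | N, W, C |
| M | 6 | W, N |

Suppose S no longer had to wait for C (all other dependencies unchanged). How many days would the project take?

22

Before: longest chain C→A→W→Z = 4+1+6+11 = 22, finish 22.
Dropping C→S doesn't change S's earliest start (11); another predecessor still binds.
New critical path: C→A→W→Z = 4+1+6+11 = 22 ⇒ 22 days.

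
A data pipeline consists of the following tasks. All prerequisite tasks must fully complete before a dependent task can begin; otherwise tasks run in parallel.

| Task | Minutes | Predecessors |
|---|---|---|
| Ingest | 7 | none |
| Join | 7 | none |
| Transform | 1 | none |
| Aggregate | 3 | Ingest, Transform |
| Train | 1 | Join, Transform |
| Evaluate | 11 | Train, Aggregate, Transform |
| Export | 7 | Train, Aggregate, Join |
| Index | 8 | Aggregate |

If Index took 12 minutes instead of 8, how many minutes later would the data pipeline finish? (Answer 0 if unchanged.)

1

Actual critical path: Ingest→Aggregate→Evaluate = 7+3+11 = 21 ⇒ 21 minutes.
Index has 3 minutes of float (longest path through it is 18).
New critical path: Ingest→Aggregate→Index = 7+3+12 = 22 ⇒ 22 minutes.
Change in finish: 22 − 21 = +1 minutes.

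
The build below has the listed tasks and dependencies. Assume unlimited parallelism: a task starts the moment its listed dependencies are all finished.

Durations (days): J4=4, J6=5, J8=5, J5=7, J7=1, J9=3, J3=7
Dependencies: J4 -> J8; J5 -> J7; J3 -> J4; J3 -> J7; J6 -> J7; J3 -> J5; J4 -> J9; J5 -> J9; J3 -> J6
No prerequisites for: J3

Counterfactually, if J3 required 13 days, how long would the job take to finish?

The binding path is J3→J5→J9 = 7+7+3 = 17; finish at 17 days.
J3 lies on that path, so at 13 days the path becomes 23 days.
That remains the longest chain; total 23 days.

23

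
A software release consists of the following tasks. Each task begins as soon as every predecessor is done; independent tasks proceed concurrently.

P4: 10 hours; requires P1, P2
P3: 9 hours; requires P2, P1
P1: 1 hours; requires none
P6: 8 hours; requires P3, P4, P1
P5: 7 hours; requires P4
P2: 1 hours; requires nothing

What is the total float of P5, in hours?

1

P1→P4→P6 = 1+10+8 = 19 sets the makespan at 19 hours.
Longest path through P5: 18 hours (earliest finish 18, latest finish 19).
Float = 19 − 18 = 1.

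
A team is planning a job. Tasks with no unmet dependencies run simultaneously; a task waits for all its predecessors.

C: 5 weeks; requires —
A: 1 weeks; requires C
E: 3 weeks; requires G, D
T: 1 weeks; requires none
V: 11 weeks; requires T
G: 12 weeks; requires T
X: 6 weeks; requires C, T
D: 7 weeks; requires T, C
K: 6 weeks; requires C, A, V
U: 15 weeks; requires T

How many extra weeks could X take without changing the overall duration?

The longest chain is T→V→K = 1+11+6 = 18; overall finish 18 weeks.
Longest path through X: 11 weeks (earliest finish 11, latest finish 18).
So X can slip 18 − 11 = 7 weeks.

7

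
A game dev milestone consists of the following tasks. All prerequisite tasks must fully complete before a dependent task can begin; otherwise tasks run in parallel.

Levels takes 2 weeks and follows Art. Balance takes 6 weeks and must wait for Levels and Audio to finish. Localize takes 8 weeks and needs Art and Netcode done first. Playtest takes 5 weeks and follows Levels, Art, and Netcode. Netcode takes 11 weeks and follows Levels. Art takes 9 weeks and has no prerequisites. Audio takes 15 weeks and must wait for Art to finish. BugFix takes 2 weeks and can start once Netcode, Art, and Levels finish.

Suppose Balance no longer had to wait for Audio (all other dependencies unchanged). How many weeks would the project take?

Original critical path: Art→Levels→Netcode→Localize = 9+2+11+8 = 30 ⇒ 30 weeks.
Without Audio→Balance, Balance's earliest start moves from 24 to 11.
New critical path: Art→Levels→Netcode→Localize = 9+2+11+8 = 30 ⇒ 30 weeks.

30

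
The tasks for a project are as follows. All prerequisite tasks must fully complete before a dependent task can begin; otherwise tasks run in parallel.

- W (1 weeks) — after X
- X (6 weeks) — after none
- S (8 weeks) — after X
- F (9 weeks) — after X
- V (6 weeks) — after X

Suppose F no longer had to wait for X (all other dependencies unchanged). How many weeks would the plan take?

14

Before: longest chain X→F = 6+9 = 15, finish 15.
Without X→F, F's earliest start moves from 6 to 0.
After: X→S = 6+8 = 14 → 14 weeks.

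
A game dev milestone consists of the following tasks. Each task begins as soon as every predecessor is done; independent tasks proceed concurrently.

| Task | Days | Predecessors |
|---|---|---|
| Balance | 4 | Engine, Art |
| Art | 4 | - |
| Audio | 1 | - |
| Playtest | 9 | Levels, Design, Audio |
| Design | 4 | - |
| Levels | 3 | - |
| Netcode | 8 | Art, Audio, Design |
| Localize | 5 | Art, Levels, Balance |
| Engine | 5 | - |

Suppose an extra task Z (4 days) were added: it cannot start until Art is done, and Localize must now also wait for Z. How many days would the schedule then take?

14

Originally the schedule takes 14 days.
With Z inserted, Localize now waits for max(Art, Levels, Balance, Z).
New critical path: Engine→Balance→Localize = 5+4+5 = 14 ⇒ 14 days.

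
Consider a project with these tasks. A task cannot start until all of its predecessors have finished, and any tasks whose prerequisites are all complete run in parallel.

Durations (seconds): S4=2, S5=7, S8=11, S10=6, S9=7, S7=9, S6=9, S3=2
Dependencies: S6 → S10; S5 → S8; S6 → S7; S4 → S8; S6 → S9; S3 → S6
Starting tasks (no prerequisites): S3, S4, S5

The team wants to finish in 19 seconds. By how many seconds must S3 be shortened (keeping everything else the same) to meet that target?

1

Current finish: 20 seconds; target: 19.
S3 is on every critical path, so each second cut from S3 cuts the finish by one (this holds down to a finish of 19).
Need 20 − 19 = 1 second off S3 → S3 becomes 1 second, finish becomes 19.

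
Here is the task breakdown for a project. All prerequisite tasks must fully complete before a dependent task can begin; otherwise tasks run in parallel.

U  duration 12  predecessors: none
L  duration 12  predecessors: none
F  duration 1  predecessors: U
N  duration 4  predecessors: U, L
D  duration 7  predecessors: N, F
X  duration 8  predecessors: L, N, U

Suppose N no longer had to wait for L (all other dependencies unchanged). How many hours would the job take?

Before: longest chain U→N→X = 12+4+8 = 24, finish 24.
Dropping L→N doesn't change N's earliest start (12); another predecessor still binds.
After: U→N→X = 12+4+8 = 24 → 24 hours.

24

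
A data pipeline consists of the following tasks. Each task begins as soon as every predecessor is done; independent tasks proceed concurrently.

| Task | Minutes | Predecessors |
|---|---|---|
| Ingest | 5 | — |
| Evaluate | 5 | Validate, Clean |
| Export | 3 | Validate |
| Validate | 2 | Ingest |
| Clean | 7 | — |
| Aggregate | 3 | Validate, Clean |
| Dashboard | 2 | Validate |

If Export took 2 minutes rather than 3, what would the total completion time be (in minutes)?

Baseline: Ingest→Validate→Evaluate = 5+2+5 = 12 → 12 minutes.
Export is off the critical path — its longest chain is 10 minutes, giving 2 of slack.
The critical path is still Ingest→Validate→Evaluate; finish is now 12 minutes.

12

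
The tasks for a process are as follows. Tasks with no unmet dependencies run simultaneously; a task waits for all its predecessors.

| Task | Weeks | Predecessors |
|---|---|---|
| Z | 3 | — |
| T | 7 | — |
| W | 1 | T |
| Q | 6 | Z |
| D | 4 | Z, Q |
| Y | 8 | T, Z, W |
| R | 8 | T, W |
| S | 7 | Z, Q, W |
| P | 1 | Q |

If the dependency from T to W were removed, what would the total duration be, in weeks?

16

With the dependency in place, Z→Q→S = 3+6+7 = 16 sets the finish at 16 weeks.
Without T→W, W's earliest start moves from 7 to 0.
The longest chain is now Z→Q→S = 3+6+7 = 16, so the schedule takes 16 weeks.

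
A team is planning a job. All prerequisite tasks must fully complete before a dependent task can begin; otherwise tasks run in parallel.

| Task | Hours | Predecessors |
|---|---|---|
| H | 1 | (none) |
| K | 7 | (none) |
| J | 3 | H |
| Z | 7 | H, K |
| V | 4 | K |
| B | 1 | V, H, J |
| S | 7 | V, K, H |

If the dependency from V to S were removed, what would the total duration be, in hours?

With the dependency in place, K→V→S = 7+4+7 = 18 sets the finish at 18 hours.
Without V→S, S's earliest start moves from 11 to 7.
After: K→Z = 7+7 = 14 → 14 hours.

14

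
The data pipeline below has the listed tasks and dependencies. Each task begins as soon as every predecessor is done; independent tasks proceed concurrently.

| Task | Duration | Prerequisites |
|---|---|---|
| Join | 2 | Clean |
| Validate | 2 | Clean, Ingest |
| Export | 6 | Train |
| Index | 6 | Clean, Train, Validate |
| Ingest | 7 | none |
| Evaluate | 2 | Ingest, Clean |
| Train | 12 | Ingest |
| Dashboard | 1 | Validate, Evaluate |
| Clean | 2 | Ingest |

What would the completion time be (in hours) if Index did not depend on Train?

Before: longest chain Ingest→Train→Export = 7+12+6 = 25, finish 25.
Without Train→Index, Index's earliest start moves from 19 to 11.
The longest chain is now Ingest→Train→Export = 7+12+6 = 25, so the schedule takes 25 hours.

25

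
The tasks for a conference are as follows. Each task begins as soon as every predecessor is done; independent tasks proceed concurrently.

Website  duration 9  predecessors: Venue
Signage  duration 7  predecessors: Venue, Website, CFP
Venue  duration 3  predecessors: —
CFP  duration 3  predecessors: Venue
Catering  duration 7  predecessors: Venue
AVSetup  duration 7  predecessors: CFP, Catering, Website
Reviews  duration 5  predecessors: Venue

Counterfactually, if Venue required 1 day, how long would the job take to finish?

The binding path is Venue→Website→AVSetup = 3+9+7 = 19; finish at 19 days.
Since Venue is critical, the -2 change carries straight to that chain (now 17 days).
No other chain overtakes it, so the finish is 17 days.

17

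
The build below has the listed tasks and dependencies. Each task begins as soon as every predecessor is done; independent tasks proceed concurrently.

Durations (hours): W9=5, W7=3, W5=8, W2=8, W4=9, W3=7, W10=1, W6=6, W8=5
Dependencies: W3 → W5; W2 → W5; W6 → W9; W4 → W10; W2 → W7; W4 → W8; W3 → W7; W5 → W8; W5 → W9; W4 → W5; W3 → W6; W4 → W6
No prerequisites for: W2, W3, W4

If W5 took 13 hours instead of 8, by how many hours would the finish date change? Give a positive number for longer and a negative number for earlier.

Critical path before the change: W4→W5→W8 = 9+8+5 = 22 giving 22 hours.
W5 lies on that path, so at 13 hours the path becomes 27 hours.
No other chain overtakes it, so the finish is 27 hours.
Change in finish: 27 − 22 = +5 hours.

5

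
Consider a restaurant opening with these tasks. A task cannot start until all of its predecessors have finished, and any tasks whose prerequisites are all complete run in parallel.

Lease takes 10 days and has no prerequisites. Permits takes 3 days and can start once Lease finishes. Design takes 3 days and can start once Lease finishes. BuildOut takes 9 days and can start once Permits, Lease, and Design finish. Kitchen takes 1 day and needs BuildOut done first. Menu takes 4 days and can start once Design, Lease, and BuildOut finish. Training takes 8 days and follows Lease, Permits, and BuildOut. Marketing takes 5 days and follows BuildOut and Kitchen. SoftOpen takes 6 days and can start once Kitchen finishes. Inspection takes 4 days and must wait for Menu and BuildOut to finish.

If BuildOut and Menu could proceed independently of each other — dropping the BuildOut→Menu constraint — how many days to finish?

Before: longest chain Lease→Permits→BuildOut→Menu→Inspection = 10+3+9+4+4 = 30, finish 30.
Without BuildOut→Menu, Menu's earliest start moves from 22 to 13.
After: Lease→Permits→BuildOut→Training = 10+3+9+8 = 30 → 30 days.

30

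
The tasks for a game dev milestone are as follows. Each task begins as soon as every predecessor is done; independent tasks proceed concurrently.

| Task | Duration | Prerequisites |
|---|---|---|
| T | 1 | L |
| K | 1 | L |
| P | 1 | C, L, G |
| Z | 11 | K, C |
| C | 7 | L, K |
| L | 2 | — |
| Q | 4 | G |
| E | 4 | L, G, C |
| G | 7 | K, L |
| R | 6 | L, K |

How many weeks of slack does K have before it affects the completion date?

Critical path: L→K→C→Z = 2+1+7+11 = 21, so the finish is 21 weeks.
K finishes as early as 3 and must finish by 3.
So K can slip 3 − 3 = 0 weeks.

0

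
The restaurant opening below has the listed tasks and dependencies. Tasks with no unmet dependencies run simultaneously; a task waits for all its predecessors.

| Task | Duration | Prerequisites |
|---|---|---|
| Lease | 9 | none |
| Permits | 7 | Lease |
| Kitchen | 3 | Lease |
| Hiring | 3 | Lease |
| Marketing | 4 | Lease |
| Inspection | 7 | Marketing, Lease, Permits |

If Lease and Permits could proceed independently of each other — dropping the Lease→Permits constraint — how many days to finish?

With the dependency in place, Lease→Permits→Inspection = 9+7+7 = 23 sets the finish at 23 days.
Without Lease→Permits, Permits's earliest start moves from 9 to 0.
After: Lease→Marketing→Inspection = 9+4+7 = 20 → 20 days.

20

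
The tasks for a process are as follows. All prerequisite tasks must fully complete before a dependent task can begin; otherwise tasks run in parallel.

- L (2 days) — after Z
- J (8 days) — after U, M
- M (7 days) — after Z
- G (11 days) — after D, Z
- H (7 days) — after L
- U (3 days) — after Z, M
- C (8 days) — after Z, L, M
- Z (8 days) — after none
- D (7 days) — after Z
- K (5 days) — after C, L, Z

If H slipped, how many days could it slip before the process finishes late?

Critical path: Z→M→C→K = 8+7+8+5 = 28, so the finish is 28 days.
Longest path through H: 17 days (earliest finish 17, latest finish 28).
Float = 28 − 17 = 11.

11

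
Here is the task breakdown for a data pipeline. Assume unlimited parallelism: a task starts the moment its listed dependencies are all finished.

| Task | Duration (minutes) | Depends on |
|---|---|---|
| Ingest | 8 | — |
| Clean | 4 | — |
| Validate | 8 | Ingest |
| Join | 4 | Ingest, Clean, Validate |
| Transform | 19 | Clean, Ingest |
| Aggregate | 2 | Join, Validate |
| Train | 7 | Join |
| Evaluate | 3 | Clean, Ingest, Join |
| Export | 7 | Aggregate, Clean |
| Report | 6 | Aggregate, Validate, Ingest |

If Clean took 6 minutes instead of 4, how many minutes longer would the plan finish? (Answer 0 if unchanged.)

0

Critical path before the change: Ingest→Validate→Join→Aggregate→Export = 8+8+4+2+7 = 29 giving 29 minutes.
The longest path through Clean is only 23 minutes, so Clean has float 6.
That remains the longest chain; total 29 minutes.
Change in finish: 29 − 29 = +0 minutes.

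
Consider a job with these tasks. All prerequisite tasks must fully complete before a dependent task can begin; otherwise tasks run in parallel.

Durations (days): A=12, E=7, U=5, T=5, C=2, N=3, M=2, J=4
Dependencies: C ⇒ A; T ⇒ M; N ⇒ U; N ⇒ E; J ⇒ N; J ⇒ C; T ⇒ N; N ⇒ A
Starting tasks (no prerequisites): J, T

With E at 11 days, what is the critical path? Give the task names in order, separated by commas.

T, N, A

Actual critical path: T→N→A = 5+3+12 = 20 ⇒ 20 days.
E is off the critical path — its longest chain is 15 days, giving 5 of slack.
The critical path is still T→N→A; finish is now 20 days.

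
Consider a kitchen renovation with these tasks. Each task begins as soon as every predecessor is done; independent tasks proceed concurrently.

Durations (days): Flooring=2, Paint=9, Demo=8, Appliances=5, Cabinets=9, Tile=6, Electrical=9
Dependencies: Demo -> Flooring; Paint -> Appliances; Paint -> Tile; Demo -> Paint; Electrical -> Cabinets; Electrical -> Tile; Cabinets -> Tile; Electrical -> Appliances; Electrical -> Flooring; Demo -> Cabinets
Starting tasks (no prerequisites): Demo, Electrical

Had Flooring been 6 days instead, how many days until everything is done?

24

As given, the longest chain is Electrical→Cabinets→Tile = 9+9+6 = 24, so the finish is 24 days.
Flooring is off the critical path — its longest chain is 11 days, giving 13 of slack.
No other chain overtakes it, so the finish is 24 days.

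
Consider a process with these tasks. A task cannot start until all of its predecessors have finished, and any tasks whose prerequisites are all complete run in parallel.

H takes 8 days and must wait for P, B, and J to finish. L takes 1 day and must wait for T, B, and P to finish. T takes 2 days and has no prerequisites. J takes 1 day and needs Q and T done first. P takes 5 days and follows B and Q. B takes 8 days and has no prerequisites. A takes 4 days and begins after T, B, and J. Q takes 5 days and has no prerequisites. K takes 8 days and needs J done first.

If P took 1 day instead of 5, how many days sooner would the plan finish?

Critical path before the change: B→P→H = 8+5+8 = 21 giving 21 days.
P lies on that path, so at 1 day the path becomes 17 days.
No other chain overtakes it, so the finish is 17 days.
Change in finish: 17 − 21 = -4 days.

4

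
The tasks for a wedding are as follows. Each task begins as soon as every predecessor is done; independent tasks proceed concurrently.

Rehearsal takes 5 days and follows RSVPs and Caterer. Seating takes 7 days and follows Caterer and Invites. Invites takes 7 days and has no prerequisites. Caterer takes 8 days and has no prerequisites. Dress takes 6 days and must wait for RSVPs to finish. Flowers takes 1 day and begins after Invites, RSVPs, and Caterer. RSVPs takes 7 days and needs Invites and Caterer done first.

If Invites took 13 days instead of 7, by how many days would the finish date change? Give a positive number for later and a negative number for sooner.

Baseline: Caterer→RSVPs→Dress = 8+7+6 = 21 → 21 days.
The longest path through Invites is only 20 days, so Invites has float 1.
Now Invites→RSVPs→Dress = 13+7+6 = 26 is longest, so the finish becomes 26 days.
Change in finish: 26 − 21 = +5 days.

5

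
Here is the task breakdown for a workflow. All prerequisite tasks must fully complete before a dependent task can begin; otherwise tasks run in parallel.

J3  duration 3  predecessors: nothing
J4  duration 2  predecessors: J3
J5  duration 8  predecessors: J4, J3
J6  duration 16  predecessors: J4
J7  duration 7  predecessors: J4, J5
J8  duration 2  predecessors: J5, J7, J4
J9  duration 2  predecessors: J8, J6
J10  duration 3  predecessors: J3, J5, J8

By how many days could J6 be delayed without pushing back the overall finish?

2

The longest chain is J3→J4→J5→J7→J8→J10 = 3+2+8+7+2+3 = 25; overall finish 25 days.
Longest path through J6: 23 days (earliest finish 21, latest finish 23).
Float = 25 − 23 = 2.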